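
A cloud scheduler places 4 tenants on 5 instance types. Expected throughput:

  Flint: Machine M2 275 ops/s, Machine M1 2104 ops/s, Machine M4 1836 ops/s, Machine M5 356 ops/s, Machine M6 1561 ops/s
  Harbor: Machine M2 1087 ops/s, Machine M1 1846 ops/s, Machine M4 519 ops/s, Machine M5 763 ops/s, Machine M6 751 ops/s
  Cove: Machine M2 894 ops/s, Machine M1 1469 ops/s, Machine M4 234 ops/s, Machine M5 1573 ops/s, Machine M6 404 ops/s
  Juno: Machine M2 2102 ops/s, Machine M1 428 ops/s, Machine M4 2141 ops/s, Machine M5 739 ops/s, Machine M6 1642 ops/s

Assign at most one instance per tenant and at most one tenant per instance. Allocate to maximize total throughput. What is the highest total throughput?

Optimal: Flint→Machine M4 (1836 ops/s), Harbor→Machine M1 (1846 ops/s), Cove→Machine M5 (1573 ops/s), Juno→Machine M2 (2102 ops/s) — total 1836+1846+1573+2102 = 7357 ops/s.
Row-greedy (each tenant in turn takes its best remaining instance) gives 6905 ops/s, worse by 452.

Maximum total: 7357 ops/s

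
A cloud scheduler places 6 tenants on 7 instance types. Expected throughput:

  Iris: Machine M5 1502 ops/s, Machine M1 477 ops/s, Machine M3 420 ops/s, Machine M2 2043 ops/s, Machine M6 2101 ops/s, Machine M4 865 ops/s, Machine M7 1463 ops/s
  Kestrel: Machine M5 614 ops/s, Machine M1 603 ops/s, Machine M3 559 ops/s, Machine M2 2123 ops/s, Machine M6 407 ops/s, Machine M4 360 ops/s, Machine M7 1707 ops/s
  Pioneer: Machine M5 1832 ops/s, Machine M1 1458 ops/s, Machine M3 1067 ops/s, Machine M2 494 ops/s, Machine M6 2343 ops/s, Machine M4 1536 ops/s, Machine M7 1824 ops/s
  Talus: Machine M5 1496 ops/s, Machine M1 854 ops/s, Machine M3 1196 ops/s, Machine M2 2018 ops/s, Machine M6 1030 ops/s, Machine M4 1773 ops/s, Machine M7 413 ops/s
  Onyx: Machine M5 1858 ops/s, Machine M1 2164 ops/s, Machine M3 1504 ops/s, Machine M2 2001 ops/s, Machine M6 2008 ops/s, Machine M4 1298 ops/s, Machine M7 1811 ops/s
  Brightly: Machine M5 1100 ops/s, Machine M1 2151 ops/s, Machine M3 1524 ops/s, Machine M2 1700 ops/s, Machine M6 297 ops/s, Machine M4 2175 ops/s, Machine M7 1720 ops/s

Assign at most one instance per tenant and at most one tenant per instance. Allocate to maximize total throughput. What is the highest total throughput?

Maximum total: 11997 ops/s

Treat this as an assignment problem: match each tenant to one instance.
Optimal: Iris→Machine M6 (2101 ops/s), Kestrel→Machine M7 (1707 ops/s), Pioneer→Machine M5 (1832 ops/s), Talus→Machine M2 (2018 ops/s), Onyx→Machine M1 (2164 ops/s), Brightly→Machine M4 (2175 ops/s) — total 2101+1707+1832+2018+2164+2175 = 11997 ops/s.
Max-entry greedy (repeatedly take the single best remaining cell) gives 11503 ops/s, worse by 494.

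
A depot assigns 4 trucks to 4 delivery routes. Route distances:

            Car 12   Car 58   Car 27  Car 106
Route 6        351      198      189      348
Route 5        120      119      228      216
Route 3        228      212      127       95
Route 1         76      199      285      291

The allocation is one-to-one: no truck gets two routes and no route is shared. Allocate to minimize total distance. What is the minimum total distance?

Treat this as an assignment problem: match each truck to one route.
Optimal: Car 12→Route 1 (76 km), Car 58→Route 5 (119 km), Car 27→Route 6 (189 km), Car 106→Route 3 (95 km) — total 76+119+189+95 = 479 km.
Row-greedy (each truck in turn takes its cheapest remaining route) gives 670 km, worse by 191.

Minimum total: 479 km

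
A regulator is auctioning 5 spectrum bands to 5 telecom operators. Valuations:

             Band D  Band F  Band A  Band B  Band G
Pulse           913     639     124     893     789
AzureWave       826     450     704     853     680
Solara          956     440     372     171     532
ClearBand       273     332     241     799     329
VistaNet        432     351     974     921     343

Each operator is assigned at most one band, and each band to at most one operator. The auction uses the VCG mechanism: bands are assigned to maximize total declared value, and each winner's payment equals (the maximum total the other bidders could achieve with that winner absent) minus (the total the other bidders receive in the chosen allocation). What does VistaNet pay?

VistaNet pays $174M.

Efficient allocation: Pulse→Band F ($639M), AzureWave→Band G ($680M), Solara→Band D ($956M), ClearBand→Band B ($799M), VistaNet→Band A ($974M); total welfare W = $4048M.
VistaNet receives Band A at value $974M, so the others get W − 974 = $3074M.
Without VistaNet: best allocation of the remaining 4 bidders over all 5 bands is Pulse→Band G ($789M), AzureWave→Band A ($704M), Solara→Band D ($956M), ClearBand→Band B ($799M), total $3248M.
VCG payment = (others' best without VistaNet) − (others' welfare with VistaNet) = 3248 − 3074 = $174M.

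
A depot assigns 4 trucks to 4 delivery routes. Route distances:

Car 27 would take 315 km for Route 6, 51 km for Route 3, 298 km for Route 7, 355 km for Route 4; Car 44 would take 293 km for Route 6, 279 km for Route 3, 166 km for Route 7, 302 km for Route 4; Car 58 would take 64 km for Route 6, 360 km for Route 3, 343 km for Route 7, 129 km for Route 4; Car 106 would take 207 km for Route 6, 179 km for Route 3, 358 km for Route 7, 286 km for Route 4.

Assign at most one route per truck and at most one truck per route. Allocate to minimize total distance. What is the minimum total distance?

Minimum total: 553 km

Optimal: Car 27→Route 3 (51 km), Car 44→Route 7 (166 km), Car 58→Route 4 (129 km), Car 106→Route 6 (207 km) — total 51+166+129+207 = 553 km.
Row-greedy (each truck in turn takes its cheapest remaining route) gives 567 km, worse by 14.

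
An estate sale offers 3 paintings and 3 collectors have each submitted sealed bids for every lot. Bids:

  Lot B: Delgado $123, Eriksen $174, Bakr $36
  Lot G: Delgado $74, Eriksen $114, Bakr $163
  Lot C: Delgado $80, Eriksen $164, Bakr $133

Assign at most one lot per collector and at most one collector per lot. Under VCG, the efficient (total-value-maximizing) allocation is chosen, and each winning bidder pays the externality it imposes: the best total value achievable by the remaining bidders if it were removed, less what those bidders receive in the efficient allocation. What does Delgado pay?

Efficient allocation: Delgado→Lot B ($123), Eriksen→Lot C ($164), Bakr→Lot G ($163); total welfare W = $450.
Delgado receives Lot B at value $123, so the others get W − 123 = $327.
Without Delgado: best allocation of the remaining 2 bidders over all 3 lots is Eriksen→Lot B ($174), Bakr→Lot G ($163), total $337.
VCG payment = (others' best without Delgado) − (others' welfare with Delgado) = 337 − 327 = $10.

Delgado pays $10.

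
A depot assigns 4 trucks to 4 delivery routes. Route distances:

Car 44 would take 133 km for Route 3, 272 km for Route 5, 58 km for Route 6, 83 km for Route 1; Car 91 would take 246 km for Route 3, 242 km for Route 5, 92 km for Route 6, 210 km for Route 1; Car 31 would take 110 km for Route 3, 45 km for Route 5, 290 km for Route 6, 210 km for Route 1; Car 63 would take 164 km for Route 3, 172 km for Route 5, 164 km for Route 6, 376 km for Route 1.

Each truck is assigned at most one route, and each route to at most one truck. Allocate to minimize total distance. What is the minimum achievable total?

Treat this as an assignment problem: match each truck to one route.
Optimal: Car 44→Route 1 (83 km), Car 91→Route 6 (92 km), Car 31→Route 5 (45 km), Car 63→Route 3 (164 km) — total 83+92+45+164 = 384 km.
Column-greedy (each route in turn goes to its cheapest remaining truck) gives 550 km, worse by 166.
Next-best assignment: Car 44→Route 1, Car 91→Route 6, Car 31→Route 3, Car 63→Route 5 = 457 km.
Swapping Car 63↔Car 31 (Car 63→Route 5 172 km, Car 31→Route 3 110 km) adds 73.
Checked against all permutations: 384 km is optimal.

Min total: 384 km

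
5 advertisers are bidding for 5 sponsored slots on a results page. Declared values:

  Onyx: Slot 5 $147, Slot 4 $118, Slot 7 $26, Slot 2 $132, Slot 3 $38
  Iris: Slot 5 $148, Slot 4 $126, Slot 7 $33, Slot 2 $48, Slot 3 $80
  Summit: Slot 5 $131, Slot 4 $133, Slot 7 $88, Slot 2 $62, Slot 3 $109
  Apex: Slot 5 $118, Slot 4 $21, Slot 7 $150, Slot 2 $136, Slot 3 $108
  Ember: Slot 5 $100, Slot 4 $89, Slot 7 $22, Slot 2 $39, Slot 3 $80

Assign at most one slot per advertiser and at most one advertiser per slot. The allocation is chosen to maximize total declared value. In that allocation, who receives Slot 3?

Optimal: Onyx→Slot 2 ($132), Iris→Slot 5 ($148), Summit→Slot 4 ($133), Apex→Slot 7 ($150), Ember→Slot 3 ($80) — total 132+148+133+150+80 = $643.
Row-greedy (each advertiser in turn takes its best remaining slot) gives $571, worse by 72.
Ember's own top slot is Slot 5 ($100), but forcing Ember→Slot 5 and reassigning the rest optimally gives only $617 — worse by 26.

Ember receives Slot 3.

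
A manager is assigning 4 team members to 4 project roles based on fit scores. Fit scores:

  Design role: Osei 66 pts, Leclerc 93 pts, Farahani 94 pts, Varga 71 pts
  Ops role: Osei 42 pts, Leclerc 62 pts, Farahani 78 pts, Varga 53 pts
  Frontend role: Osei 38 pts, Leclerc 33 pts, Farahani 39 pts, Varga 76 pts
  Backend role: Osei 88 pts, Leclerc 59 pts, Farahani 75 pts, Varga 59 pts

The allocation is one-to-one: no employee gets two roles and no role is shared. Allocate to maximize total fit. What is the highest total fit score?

Max total: 335 pts

Optimal: Osei→Backend role (88 pts), Leclerc→Design role (93 pts), Farahani→Ops role (78 pts), Varga→Frontend role (76 pts) — total 88+93+78+76 = 335 pts.
Column-greedy (each role in turn goes to its best remaining employee) gives 320 pts, worse by 15.
Next-best assignment: Osei→Backend role, Leclerc→Ops role, Farahani→Design role, Varga→Frontend role = 320 pts.
Swapping Osei↔Farahani (Osei→Ops role 42 pts, Farahani→Backend role 75 pts) loses 49.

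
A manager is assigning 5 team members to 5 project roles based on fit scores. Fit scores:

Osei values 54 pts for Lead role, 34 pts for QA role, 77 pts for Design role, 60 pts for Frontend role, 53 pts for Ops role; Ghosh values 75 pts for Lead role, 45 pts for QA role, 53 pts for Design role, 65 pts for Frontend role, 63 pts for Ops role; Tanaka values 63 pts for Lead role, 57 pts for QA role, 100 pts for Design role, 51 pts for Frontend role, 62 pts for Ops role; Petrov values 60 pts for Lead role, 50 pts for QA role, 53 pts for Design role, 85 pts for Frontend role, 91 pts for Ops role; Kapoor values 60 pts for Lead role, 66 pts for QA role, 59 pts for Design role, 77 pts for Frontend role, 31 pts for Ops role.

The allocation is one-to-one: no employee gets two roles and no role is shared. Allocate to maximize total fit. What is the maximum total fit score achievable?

This is a one-to-one assignment (maximum-weight bipartite matching).
Optimal: Osei→Frontend role (60 pts), Ghosh→Lead role (75 pts), Tanaka→Design role (100 pts), Petrov→Ops role (91 pts), Kapoor→QA role (66 pts) — total 60+75+100+91+66 = 392 pts.
Row-greedy (each employee in turn takes its best remaining role) gives 365 pts, worse by 27.
Checked against all permutations: 392 pts is optimal.

Maximum total: 392 pts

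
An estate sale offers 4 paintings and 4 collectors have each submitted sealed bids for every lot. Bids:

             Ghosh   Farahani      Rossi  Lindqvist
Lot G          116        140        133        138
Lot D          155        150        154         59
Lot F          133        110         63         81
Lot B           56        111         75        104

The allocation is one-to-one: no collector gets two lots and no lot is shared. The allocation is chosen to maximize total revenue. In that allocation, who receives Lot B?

Farahani receives Lot B.

This is a one-to-one assignment (maximum-weight bipartite matching).
Optimal: Ghosh→Lot F ($133), Farahani→Lot B ($111), Rossi→Lot D ($154), Lindqvist→Lot G ($138) — total 133+111+154+138 = $536.
Column-greedy (each lot in turn goes to its best remaining collector) gives $451, worse by 85.
Next-best assignment: Ghosh→Lot F, Farahani→Lot G, Rossi→Lot D, Lindqvist→Lot B = $531.
Farahani's own top lot is Lot D ($150), but forcing Farahani→Lot D and reassigning the rest optimally gives only $520 — worse by 16.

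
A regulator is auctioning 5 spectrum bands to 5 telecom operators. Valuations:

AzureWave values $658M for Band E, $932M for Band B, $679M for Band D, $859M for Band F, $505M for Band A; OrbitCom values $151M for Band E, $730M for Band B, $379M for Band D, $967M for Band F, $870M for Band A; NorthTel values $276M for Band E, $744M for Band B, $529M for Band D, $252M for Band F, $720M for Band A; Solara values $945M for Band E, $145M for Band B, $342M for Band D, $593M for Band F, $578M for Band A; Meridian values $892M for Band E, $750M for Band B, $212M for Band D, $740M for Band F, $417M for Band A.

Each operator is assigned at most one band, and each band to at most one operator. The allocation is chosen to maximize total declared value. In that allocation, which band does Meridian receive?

Optimal: AzureWave→Band D ($679M), OrbitCom→Band F ($967M), NorthTel→Band A ($720M), Solara→Band E ($945M), Meridian→Band B ($750M) — total 679+967+720+945+750 = $4061M.
Row-greedy (each operator in turn takes its best remaining band) gives $3776M, worse by 285.
Swapping OrbitCom↔Solara (OrbitCom→Band E $151M, Solara→Band F $593M) loses 1168.
Checked against all permutations: $4061M is optimal.
Meridian's own top band is Band E ($892M), but forcing Meridian→Band E and reassigning the rest optimally gives only $3898M — worse by 163.

Meridian receives Band B.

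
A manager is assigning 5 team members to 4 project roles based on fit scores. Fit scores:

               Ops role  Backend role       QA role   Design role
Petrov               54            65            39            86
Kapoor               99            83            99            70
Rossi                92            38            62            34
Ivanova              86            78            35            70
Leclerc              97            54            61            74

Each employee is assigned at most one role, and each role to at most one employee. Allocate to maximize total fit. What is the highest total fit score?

Maximum total: 360 pts

This is a one-to-one assignment (maximum-weight bipartite matching).
Optimal: Leclerc→Ops role (97 pts), Ivanova→Backend role (78 pts), Kapoor→QA role (99 pts), Petrov→Design role (86 pts) — total 97+78+99+86 = 360 pts.
Column-greedy (each role in turn goes to its best remaining employee) gives 325 pts, worse by 35.
Checked against all permutations: 360 pts is optimal.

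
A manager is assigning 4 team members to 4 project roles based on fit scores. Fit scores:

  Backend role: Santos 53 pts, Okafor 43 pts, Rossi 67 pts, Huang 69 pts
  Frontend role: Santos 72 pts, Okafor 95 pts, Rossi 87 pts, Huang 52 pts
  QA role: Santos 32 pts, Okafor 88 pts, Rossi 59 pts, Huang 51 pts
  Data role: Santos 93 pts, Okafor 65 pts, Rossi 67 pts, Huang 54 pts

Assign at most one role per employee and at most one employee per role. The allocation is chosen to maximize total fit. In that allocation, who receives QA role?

Okafor receives QA role.

Optimal: Santos→Data role (93 pts), Okafor→QA role (88 pts), Rossi→Frontend role (87 pts), Huang→Backend role (69 pts) — total 93+88+87+69 = 337 pts.
Column-greedy (each role in turn goes to its best remaining employee) gives 316 pts, worse by 21.
Okafor's own top role is Frontend role (95 pts), but forcing Okafor→Frontend role and reassigning the rest optimally gives only 316 pts — worse by 21.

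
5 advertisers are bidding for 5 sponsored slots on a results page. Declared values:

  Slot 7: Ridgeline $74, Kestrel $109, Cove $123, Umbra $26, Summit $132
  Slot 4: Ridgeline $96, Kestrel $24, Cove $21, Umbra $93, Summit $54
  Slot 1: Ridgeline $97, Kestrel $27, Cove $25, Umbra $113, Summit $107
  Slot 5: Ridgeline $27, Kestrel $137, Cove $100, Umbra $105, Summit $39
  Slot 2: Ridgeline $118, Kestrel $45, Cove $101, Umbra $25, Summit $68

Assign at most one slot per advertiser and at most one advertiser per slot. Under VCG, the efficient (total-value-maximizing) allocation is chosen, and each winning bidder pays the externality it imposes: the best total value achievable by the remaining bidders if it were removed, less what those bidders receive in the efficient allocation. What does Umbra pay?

Efficient allocation: Ridgeline→Slot 4 ($96), Kestrel→Slot 5 ($137), Cove→Slot 2 ($101), Umbra→Slot 1 ($113), Summit→Slot 7 ($132); total welfare W = $579.
Umbra receives Slot 1 at value $113, so the others get W − 113 = $466.
Without Umbra: best allocation of the remaining 4 bidders over all 5 slots is Ridgeline→Slot 2 ($118), Kestrel→Slot 5 ($137), Cove→Slot 7 ($123), Summit→Slot 1 ($107), total $485.
VCG payment = (others' best without Umbra) − (others' welfare with Umbra) = 485 − 466 = $19.

Umbra pays $19.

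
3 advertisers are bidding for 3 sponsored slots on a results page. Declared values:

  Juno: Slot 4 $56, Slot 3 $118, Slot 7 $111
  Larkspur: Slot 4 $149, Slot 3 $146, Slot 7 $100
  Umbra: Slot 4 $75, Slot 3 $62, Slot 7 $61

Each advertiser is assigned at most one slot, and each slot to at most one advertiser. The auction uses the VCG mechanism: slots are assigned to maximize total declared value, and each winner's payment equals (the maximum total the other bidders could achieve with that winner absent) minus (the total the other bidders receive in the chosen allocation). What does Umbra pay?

Efficient allocation: Juno→Slot 7 ($111), Larkspur→Slot 3 ($146), Umbra→Slot 4 ($75); total welfare W = $332.
Umbra receives Slot 4 at value $75, so the others get W − 75 = $257.
Without Umbra: best allocation of the remaining 2 bidders over all 3 slots is Juno→Slot 3 ($118), Larkspur→Slot 4 ($149), total $267.
VCG payment = (others' best without Umbra) − (others' welfare with Umbra) = 267 − 257 = $10.

Umbra pays $10.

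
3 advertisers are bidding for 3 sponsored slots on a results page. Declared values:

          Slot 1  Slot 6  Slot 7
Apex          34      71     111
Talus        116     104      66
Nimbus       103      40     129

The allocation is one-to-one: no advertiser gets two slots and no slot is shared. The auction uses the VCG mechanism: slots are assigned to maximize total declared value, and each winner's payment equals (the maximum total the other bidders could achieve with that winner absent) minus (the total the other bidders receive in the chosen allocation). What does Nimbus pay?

Nimbus pays $12.

Efficient allocation: Apex→Slot 7 ($111), Talus→Slot 6 ($104), Nimbus→Slot 1 ($103); total welfare W = $318.
Nimbus receives Slot 1 at value $103, so the others get W − 103 = $215.
Without Nimbus: best allocation of the remaining 2 bidders over all 3 slots is Apex→Slot 7 ($111), Talus→Slot 1 ($116), total $227.
VCG payment = (others' best without Nimbus) − (others' welfare with Nimbus) = 227 − 215 = $12.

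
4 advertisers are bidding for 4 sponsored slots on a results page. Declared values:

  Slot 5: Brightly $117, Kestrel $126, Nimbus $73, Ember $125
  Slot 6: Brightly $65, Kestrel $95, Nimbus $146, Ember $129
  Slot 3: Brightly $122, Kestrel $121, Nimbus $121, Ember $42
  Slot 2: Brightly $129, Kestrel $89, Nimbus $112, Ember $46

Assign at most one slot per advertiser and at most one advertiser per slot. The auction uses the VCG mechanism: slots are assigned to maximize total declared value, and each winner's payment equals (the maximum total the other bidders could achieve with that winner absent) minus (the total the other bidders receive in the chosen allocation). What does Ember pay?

Efficient allocation: Brightly→Slot 2 ($129), Kestrel→Slot 3 ($121), Nimbus→Slot 6 ($146), Ember→Slot 5 ($125); total welfare W = $521.
Ember receives Slot 5 at value $125, so the others get W − 125 = $396.
Without Ember: best allocation of the remaining 3 bidders over all 4 slots is Brightly→Slot 2 ($129), Kestrel→Slot 5 ($126), Nimbus→Slot 6 ($146), total $401.
VCG payment = (others' best without Ember) − (others' welfare with Ember) = 401 − 396 = $5.

Ember pays $5.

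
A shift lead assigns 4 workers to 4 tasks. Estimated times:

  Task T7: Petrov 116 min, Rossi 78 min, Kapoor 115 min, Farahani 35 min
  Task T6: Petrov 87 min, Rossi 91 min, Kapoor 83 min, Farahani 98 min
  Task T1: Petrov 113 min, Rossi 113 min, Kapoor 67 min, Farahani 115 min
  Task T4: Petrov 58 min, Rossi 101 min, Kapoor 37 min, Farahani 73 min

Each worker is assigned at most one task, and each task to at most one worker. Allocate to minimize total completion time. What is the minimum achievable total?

Min total: 251 min

Treat this as an assignment problem: match each worker to one task.
Optimal: Petrov→Task T4 (58 min), Rossi→Task T6 (91 min), Kapoor→Task T1 (67 min), Farahani→Task T7 (35 min) — total 58+91+67+35 = 251 min.
Row-greedy (each worker in turn takes its cheapest remaining task) gives 301 min, worse by 50.
No other one-to-one assignment undercuts 251 min.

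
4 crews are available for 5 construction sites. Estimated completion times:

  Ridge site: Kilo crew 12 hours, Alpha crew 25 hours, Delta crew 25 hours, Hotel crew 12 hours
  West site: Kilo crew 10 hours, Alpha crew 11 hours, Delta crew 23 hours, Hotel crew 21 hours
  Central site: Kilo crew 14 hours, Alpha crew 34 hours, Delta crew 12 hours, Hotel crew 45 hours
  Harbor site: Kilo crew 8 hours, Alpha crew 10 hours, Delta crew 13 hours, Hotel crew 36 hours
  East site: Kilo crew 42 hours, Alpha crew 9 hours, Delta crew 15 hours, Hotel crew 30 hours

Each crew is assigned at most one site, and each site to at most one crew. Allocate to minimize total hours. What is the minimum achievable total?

Treat this as an assignment problem: match each crew to one site.
Optimal: Kilo crew→Harbor site (8 hours), Alpha crew→East site (9 hours), Delta crew→Central site (12 hours), Hotel crew→Ridge site (12 hours) — total 8+9+12+12 = 41 hours.
Next-best assignment: Kilo crew→West site, Alpha crew→East site, Delta crew→Central site, Hotel crew→Ridge site = 43 hours.
No other one-to-one assignment undercuts 41 hours.

Minimum total: 41 hours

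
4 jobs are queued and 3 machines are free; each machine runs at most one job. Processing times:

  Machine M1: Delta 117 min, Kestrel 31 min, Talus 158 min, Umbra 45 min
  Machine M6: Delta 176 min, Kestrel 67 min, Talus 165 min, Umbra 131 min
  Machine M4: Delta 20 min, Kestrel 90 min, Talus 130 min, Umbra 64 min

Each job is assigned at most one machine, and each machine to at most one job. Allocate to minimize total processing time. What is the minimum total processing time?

Optimal: Umbra→Machine M1 (45 min), Kestrel→Machine M6 (67 min), Delta→Machine M4 (20 min) — total 45+67+20 = 132 min.
Column-greedy (each machine in turn goes to its cheapest remaining job) gives 182 min, worse by 50.
Checked against all permutations: 132 min is optimal.

Min total: 132 min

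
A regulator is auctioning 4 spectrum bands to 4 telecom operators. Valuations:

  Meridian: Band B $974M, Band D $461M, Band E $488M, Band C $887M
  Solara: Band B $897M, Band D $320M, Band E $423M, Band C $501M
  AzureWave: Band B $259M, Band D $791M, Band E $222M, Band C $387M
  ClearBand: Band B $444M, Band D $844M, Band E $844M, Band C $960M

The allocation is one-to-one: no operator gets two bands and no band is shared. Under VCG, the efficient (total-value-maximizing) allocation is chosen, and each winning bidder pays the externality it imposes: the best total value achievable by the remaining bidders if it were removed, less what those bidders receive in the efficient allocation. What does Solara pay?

Solara pays $203M.

Efficient allocation: Meridian→Band C ($887M), Solara→Band B ($897M), AzureWave→Band D ($791M), ClearBand→Band E ($844M); total welfare W = $3419M.
Solara receives Band B at value $897M, so the others get W − 897 = $2522M.
Without Solara: best allocation of the remaining 3 bidders over all 4 bands is Meridian→Band B ($974M), AzureWave→Band D ($791M), ClearBand→Band C ($960M), total $2725M.
VCG payment = (others' best without Solara) − (others' welfare with Solara) = 2725 − 2522 = $203M.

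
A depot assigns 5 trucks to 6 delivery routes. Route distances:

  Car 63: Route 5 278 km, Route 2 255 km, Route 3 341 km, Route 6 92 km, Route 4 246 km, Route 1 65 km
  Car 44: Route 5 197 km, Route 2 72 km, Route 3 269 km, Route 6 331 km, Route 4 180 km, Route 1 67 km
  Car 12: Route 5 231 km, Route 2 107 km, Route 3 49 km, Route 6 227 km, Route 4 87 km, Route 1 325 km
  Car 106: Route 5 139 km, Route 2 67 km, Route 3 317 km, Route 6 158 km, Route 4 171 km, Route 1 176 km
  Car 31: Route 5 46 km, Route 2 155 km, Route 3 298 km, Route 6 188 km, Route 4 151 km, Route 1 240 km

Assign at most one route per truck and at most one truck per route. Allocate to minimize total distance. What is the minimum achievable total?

Optimal: Car 63→Route 6 (92 km), Car 44→Route 1 (67 km), Car 12→Route 3 (49 km), Car 106→Route 2 (67 km), Car 31→Route 5 (46 km) — total 92+67+49+67+46 = 321 km.
Min-entry greedy (repeatedly take the single cheapest remaining cell) gives 407 km, worse by 86.
Next-best assignment: Car 63→Route 6, Car 44→Route 1, Car 12→Route 4, Car 106→Route 2, Car 31→Route 5 = 359 km.

Min total: 321 km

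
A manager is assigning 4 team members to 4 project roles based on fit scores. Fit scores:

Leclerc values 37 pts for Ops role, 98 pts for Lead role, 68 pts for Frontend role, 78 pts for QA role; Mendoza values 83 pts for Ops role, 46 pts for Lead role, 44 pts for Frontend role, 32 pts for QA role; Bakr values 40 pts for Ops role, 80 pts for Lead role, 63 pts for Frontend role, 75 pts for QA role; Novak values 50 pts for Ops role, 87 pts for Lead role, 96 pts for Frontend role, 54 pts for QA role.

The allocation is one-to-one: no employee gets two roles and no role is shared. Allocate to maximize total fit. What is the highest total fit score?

This is a one-to-one assignment (maximum-weight bipartite matching).
Optimal: Leclerc→Lead role (98 pts), Mendoza→Ops role (83 pts), Bakr→QA role (75 pts), Novak→Frontend role (96 pts) — total 98+83+75+96 = 352 pts.
Next-best assignment: Leclerc→QA role, Mendoza→Ops role, Bakr→Lead role, Novak→Frontend role = 337 pts.

Max total: 352 pts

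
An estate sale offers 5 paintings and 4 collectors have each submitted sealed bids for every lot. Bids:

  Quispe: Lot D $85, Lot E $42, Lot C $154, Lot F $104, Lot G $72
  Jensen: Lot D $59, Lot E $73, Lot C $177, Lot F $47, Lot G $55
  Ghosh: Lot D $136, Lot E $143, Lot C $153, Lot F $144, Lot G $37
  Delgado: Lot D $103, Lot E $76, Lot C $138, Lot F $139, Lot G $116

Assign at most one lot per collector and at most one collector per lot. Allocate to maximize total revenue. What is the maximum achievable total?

Maximum total: $544

Optimal: Quispe→Lot D ($85), Jensen→Lot C ($177), Ghosh→Lot E ($143), Delgado→Lot F ($139) — total 85+177+143+139 = $544.
Max-entry greedy (repeatedly take the single best remaining cell) gives $522, worse by 22.
Next-best assignment: Quispe→Lot F, Jensen→Lot C, Ghosh→Lot E, Delgado→Lot G = $540.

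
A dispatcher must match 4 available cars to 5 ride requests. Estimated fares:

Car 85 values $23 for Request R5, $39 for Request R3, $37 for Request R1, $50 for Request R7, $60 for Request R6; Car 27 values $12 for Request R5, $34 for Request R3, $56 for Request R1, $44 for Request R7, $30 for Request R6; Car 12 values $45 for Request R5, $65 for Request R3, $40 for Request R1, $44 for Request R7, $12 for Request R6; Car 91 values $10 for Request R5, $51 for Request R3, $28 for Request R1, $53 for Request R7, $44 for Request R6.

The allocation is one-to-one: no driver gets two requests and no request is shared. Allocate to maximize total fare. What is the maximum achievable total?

Maximum total: $234

Treat this as an assignment problem: match each driver to one request.
Optimal: Car 85→Request R6 ($60), Car 27→Request R1 ($56), Car 12→Request R3 ($65), Car 91→Request R7 ($53) — total 60+56+65+53 = $234.
Column-greedy (each request in turn goes to its best remaining driver) gives $202, worse by 32.
Next-best assignment: Car 85→Request R7, Car 27→Request R1, Car 12→Request R3, Car 91→Request R6 = $215.
Swapping Car 91↔Car 85 (Car 91→Request R6 $44, Car 85→Request R7 $50) loses 19.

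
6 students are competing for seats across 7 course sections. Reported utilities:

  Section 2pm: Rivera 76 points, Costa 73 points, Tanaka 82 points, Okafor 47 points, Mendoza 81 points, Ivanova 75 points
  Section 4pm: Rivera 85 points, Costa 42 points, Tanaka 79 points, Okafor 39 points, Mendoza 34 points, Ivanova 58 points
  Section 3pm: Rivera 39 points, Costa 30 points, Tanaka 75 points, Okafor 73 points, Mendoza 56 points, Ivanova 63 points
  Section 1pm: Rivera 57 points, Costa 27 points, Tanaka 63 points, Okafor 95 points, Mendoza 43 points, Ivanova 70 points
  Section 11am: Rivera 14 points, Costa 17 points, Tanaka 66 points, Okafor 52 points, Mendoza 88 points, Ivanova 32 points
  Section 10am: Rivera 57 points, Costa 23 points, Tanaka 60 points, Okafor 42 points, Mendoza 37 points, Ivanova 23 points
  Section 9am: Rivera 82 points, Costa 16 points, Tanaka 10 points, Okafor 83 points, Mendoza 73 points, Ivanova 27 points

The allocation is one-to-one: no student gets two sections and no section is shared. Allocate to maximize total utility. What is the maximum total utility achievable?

Maximum total: 480 points

This is the linear assignment problem.
Optimal: Rivera→Section 9am (82 points), Costa→Section 2pm (73 points), Tanaka→Section 4pm (79 points), Okafor→Section 1pm (95 points), Mendoza→Section 11am (88 points), Ivanova→Section 3pm (63 points) — total 82+73+79+95+88+63 = 480 points.
Row-greedy (each student in turn takes its best remaining section) gives 443 points, worse by 37.
Checked against all permutations: 480 points is optimal.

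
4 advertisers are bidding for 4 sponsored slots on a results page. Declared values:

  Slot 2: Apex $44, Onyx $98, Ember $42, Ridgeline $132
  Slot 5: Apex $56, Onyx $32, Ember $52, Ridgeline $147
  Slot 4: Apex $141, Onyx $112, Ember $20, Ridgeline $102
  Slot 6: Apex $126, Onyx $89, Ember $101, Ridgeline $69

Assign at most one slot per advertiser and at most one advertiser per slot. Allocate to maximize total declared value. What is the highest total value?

Optimal: Apex→Slot 4 ($141), Onyx→Slot 2 ($98), Ember→Slot 6 ($101), Ridgeline→Slot 5 ($147) — total 141+98+101+147 = $487.
Column-greedy (each slot in turn goes to its best remaining advertiser) gives $401, worse by 86.

Max total: $487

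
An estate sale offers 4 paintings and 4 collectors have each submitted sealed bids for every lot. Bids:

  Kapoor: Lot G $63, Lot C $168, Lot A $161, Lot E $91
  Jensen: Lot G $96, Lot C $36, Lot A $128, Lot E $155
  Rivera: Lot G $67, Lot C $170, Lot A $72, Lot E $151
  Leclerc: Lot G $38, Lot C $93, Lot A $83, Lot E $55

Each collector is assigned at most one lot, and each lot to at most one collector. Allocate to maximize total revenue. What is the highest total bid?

Maximum total: $524

Optimal: Kapoor→Lot A ($161), Jensen→Lot E ($155), Rivera→Lot C ($170), Leclerc→Lot G ($38) — total 161+155+170+38 = $524.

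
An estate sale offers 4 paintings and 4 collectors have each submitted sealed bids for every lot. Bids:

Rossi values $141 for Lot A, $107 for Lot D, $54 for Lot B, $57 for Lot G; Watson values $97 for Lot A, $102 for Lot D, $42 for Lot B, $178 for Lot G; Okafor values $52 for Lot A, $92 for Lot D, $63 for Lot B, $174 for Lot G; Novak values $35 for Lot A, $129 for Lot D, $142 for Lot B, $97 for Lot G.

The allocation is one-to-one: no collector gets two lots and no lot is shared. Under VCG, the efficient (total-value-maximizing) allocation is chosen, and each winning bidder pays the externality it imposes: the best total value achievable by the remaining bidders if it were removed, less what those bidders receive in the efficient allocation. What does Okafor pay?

Efficient allocation: Rossi→Lot A ($141), Watson→Lot D ($102), Okafor→Lot G ($174), Novak→Lot B ($142); total welfare W = $559.
Okafor receives Lot G at value $174, so the others get W − 174 = $385.
Without Okafor: best allocation of the remaining 3 bidders over all 4 lots is Rossi→Lot A ($141), Watson→Lot G ($178), Novak→Lot B ($142), total $461.
VCG payment = (others' best without Okafor) − (others' welfare with Okafor) = 461 − 385 = $76.

Okafor pays $76.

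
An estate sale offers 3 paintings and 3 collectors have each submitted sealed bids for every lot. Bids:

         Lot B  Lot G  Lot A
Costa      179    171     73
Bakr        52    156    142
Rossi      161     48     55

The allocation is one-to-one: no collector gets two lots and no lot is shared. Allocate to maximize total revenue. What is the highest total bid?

Max total: $474

This is a one-to-one assignment (maximum-weight bipartite matching).
Optimal: Costa→Lot G ($171), Bakr→Lot A ($142), Rossi→Lot B ($161) — total 171+142+161 = $474.
Max-entry greedy (repeatedly take the single best remaining cell) gives $390, worse by 84.
Next-best assignment: Costa→Lot B, Bakr→Lot G, Rossi→Lot A = $390.
Swapping Rossi↔Costa (Rossi→Lot G $48, Costa→Lot B $179) loses 105.
Checked against all permutations: $474 is optimal.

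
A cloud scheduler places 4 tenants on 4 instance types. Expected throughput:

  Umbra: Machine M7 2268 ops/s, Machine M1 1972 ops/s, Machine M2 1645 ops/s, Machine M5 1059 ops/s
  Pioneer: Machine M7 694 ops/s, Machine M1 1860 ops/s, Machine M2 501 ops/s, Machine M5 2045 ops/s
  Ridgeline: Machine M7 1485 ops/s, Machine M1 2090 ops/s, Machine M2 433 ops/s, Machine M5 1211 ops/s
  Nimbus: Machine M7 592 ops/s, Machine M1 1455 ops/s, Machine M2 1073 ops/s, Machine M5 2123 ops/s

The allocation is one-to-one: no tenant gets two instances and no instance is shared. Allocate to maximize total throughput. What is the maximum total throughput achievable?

This is a one-to-one assignment (maximum-weight bipartite matching).
Optimal: Umbra→Machine M7 (2268 ops/s), Pioneer→Machine M5 (2045 ops/s), Ridgeline→Machine M1 (2090 ops/s), Nimbus→Machine M2 (1073 ops/s) — total 2268+2045+2090+1073 = 7476 ops/s.
Max-entry greedy (repeatedly take the single best remaining cell) gives 6982 ops/s, worse by 494.

Max total: 7476 ops/s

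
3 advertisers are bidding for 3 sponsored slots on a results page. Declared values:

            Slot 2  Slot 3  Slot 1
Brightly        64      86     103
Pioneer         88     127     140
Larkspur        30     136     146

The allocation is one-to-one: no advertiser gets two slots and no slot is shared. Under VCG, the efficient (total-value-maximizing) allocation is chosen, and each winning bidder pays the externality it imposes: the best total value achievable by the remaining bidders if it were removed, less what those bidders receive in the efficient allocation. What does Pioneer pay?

Efficient allocation: Brightly→Slot 2 ($64), Pioneer→Slot 1 ($140), Larkspur→Slot 3 ($136); total welfare W = $340.
Pioneer receives Slot 1 at value $140, so the others get W − 140 = $200.
Without Pioneer: best allocation of the remaining 2 bidders over all 3 slots is Brightly→Slot 1 ($103), Larkspur→Slot 3 ($136), total $239.
VCG payment = (others' best without Pioneer) − (others' welfare with Pioneer) = 239 − 200 = $39.

Pioneer pays $39.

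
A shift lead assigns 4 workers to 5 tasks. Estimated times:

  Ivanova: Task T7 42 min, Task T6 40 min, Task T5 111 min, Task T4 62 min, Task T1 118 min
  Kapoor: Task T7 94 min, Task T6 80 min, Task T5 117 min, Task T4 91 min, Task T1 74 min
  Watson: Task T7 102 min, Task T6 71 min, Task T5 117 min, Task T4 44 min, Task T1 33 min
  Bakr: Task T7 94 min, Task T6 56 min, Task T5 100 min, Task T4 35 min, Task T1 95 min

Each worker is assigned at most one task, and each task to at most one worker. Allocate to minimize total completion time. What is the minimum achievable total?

Minimum total: 190 min

This is the linear assignment problem.
Optimal: Ivanova→Task T7 (42 min), Kapoor→Task T6 (80 min), Watson→Task T1 (33 min), Bakr→Task T4 (35 min) — total 42+80+33+35 = 190 min.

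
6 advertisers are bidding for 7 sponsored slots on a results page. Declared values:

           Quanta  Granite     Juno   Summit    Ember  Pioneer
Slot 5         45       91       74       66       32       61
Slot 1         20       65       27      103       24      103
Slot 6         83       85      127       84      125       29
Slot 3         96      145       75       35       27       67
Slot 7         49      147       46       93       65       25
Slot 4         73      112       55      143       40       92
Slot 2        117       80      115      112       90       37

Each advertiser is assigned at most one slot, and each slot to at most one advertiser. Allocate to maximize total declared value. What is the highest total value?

Optimal: Quanta→Slot 3 ($96), Granite→Slot 7 ($147), Juno→Slot 2 ($115), Summit→Slot 4 ($143), Ember→Slot 6 ($125), Pioneer→Slot 1 ($103) — total 96+147+115+143+125+103 = $729.
Max-entry greedy (repeatedly take the single best remaining cell) gives $669, worse by 60.
Next-best assignment: Quanta→Slot 2, Granite→Slot 7, Juno→Slot 3, Summit→Slot 4, Ember→Slot 6, Pioneer→Slot 1 = $710.
Swapping Quanta↔Juno (Quanta→Slot 2 $117, Juno→Slot 3 $75) loses 19.
No other one-to-one assignment exceeds $729.

Maximum total: $729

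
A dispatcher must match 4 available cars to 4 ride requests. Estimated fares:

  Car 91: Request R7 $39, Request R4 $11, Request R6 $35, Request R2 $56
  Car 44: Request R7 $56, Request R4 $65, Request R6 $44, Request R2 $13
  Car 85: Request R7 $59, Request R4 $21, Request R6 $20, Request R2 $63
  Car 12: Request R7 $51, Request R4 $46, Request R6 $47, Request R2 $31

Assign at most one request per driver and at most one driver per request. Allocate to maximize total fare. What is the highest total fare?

Maximum total: $227

Optimal: Car 91→Request R2 ($56), Car 44→Request R4 ($65), Car 85→Request R7 ($59), Car 12→Request R6 ($47) — total 56+65+59+47 = $227.
Max-entry greedy (repeatedly take the single best remaining cell) gives $214, worse by 13.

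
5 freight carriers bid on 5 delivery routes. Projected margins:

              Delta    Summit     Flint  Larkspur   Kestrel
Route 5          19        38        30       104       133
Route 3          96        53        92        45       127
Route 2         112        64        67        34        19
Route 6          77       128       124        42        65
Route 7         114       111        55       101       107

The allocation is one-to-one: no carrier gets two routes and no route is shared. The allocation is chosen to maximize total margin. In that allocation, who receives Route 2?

Optimal: Delta→Route 2 ($112k), Summit→Route 7 ($111k), Flint→Route 6 ($124k), Larkspur→Route 5 ($104k), Kestrel→Route 3 ($127k) — total 112+111+124+104+127 = $578k.
Row-greedy (each carrier in turn takes its best remaining route) gives $457k, worse by 121.
Swapping Delta↔Flint (Delta→Route 6 $77k, Flint→Route 2 $67k) loses 92.
Delta's own top route is Route 7 ($114k), but forcing Delta→Route 7 and reassigning the rest optimally gives only $540k — worse by 38.

Delta receives Route 2.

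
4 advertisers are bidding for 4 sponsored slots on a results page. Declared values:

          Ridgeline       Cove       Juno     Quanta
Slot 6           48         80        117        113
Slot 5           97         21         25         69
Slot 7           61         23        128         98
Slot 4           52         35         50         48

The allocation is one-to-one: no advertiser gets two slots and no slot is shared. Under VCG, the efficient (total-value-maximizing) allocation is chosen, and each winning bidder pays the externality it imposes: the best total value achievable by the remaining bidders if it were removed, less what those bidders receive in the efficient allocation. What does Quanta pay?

Quanta pays $45.

Efficient allocation: Ridgeline→Slot 5 ($97), Cove→Slot 4 ($35), Juno→Slot 7 ($128), Quanta→Slot 6 ($113); total welfare W = $373.
Quanta receives Slot 6 at value $113, so the others get W − 113 = $260.
Without Quanta: best allocation of the remaining 3 bidders over all 4 slots is Ridgeline→Slot 5 ($97), Cove→Slot 6 ($80), Juno→Slot 7 ($128), total $305.
VCG payment = (others' best without Quanta) − (others' welfare with Quanta) = 305 − 260 = $45.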